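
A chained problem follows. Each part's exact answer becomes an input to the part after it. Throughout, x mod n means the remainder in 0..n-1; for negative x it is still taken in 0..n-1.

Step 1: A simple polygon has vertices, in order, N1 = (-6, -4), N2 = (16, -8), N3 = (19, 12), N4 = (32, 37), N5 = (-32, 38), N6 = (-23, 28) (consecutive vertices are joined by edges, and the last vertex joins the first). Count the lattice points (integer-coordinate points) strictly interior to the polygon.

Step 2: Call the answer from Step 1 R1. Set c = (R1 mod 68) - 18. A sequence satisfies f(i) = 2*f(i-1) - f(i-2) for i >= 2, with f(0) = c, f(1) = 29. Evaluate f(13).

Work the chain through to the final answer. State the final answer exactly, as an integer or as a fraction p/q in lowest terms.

Step 1: cross terms: (-6*-8 - 16*-4)=112, (16*12 - 19*-8)=344, (19*37 - 32*12)=319, (32*38 - -32*37)=2400, (-32*28 - -23*38)=-22, (-23*-4 - -6*28)=260; twice the area = |3413| = 3413; area = 3413/2; boundary points = 2 + 1 + 1 + 1 + 1 + 1 = 7; strictly interior points = area - boundary/2 + 1 = 1704; answer 1704
Step 2: R1 = 1704; c = -14; f(2) = 2*(29) - 1*(-14) = 72; iterating: f(2)=72, f(3)=115, f(4)=158, f(5)=201, f(6)=244, f(7)=287, f(8)=330, f(9)=373, f(10)=416, f(11)=459, f(12)=502, f(13)=545; answer 545

545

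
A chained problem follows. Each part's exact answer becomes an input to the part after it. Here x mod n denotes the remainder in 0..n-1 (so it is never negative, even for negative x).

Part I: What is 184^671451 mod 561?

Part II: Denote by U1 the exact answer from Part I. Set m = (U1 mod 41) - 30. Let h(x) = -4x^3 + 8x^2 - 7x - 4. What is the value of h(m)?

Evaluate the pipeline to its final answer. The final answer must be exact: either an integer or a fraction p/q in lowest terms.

Part I: squarings mod 561: 184^1=184, 184^2=196, 184^4=268, 184^8=16, 184^16=256, 184^32=460, 184^64=103, 184^128=511, 184^256=256, 184^512=460, 184^1024=103, 184^2048=511, 184^4096=256, 184^8192=460, 184^16384=103, 184^32768=511, 184^65536=256, 184^131072=460, 184^262144=103, 184^524288=511; 184^671451 = 184^1 * 184^2 * 184^8 * 184^16 * 184^64 * 184^128 * 184^512 * 184^1024 * 184^2048 * 184^4096 * 184^8192 * 184^131072 * 184^524288 = 316 (mod 561); answer 316
Part II: U1 = 316; m = -1; -4*(-1)^3 + 8*(-1)^2 - 7*(-1)^1 - 4 = (4) + (8) + (7) + (-4) = 15; answer 15

15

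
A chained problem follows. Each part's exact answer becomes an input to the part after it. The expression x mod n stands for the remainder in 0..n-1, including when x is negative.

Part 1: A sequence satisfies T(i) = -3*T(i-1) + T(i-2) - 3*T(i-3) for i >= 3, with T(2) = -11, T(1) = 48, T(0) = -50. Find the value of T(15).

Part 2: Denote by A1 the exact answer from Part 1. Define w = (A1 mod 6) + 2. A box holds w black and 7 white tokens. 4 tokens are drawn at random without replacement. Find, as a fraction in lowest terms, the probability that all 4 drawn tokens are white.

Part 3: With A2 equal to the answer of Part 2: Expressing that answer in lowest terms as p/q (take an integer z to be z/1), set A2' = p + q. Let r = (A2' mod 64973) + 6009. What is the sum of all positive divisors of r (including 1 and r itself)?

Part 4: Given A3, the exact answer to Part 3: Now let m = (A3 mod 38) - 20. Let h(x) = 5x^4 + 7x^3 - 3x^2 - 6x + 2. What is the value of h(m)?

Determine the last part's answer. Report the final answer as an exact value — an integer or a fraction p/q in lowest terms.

Part 1: T(3) = -3*(-11) + 1*(48) - 3*(-50) = 231; iterating: T(3)=231, T(4)=-848, T(5)=2808, T(6)=-9965, T(7)=35247, T(8)=-124130, T(9)=437532, T(10)=-1542467, T(11)=5437323, T(12)=-19167032, T(13)=67565820, T(14)=-238176461, T(15)=839596299; answer 839596299
Part 2: A1 = 839596299; w = 5; total draws C(12,4) = 495; favorable C(7,4) = 35; P = 7/99; answer 7/99
Part 3: A2 = 7/99; threaded value p + q = 106; r = 6115; 6115 = 5 * 1223; sigma = (1 + 5) * (1 + 1223) = 6 * 1224 = 7344; answer 7344
Part 4: A3 = 7344; m = -10; 5*(-10)^4 + 7*(-10)^3 - 3*(-10)^2 - 6*(-10)^1 + 2 = (50000) + (-7000) + (-300) + (60) + (2) = 42762; answer 42762

42762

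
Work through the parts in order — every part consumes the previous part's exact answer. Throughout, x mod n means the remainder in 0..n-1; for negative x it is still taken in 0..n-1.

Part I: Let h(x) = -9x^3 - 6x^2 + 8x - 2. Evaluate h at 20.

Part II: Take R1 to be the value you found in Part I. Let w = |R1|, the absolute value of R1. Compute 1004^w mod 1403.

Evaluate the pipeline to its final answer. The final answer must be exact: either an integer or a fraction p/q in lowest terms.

Part I: -9*(20)^3 - 6*(20)^2 + 8*(20)^1 - 2 = (-72000) + (-2400) + (160) + (-2) = -74242; answer -74242
Part II: R1 = -74242; w = 74242; squarings mod 1403: 1004^1=1004, 1004^2=662, 1004^4=508, 1004^8=1315, 1004^16=729, 1004^32=1107, 1004^64=630, 1004^128=1254, 1004^256=1156, 1004^512=680, 1004^1024=813, 1004^2048=156, 1004^4096=485, 1004^8192=924, 1004^16384=752, 1004^32768=95, 1004^65536=607; 1004^74242 = 1004^2 * 1004^512 * 1004^8192 * 1004^65536 = 52 (mod 1403); answer 52

52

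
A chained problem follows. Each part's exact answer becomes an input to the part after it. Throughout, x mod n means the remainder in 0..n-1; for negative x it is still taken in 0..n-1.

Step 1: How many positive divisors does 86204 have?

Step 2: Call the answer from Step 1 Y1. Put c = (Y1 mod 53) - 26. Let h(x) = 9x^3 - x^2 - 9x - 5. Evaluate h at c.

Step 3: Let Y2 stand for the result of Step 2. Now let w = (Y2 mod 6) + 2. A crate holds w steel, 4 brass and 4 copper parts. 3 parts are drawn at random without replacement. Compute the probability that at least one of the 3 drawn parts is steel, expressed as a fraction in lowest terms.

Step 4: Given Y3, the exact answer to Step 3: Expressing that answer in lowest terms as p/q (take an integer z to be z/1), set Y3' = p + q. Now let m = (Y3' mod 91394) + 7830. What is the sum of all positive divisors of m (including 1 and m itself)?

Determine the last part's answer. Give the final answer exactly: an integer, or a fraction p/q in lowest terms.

20280

Step 1: 86204 = 2^2 * 23 * 937; number of divisors = (2+1) * (1+1) * (1+1) = 12; answer 12
Step 2: Y1 = 12; c = -14; 9*(-14)^3 - 1*(-14)^2 - 9*(-14)^1 - 5 = (-24696) + (-196) + (126) + (-5) = -24771; answer -24771
Step 3: Y2 = -24771; w = 5; total draws C(13,3) = 286; complement C(8,3) = 56; favorable 286 - 56 = 230; P = 115/143; answer 115/143
Step 4: Y3 = 115/143; threaded value p + q = 258; m = 8088; 8088 = 2^3 * 3 * 337; sigma = (1 + 2 + 4 + 8) * (1 + 3) * (1 + 337) = 15 * 4 * 338 = 20280; answer 20280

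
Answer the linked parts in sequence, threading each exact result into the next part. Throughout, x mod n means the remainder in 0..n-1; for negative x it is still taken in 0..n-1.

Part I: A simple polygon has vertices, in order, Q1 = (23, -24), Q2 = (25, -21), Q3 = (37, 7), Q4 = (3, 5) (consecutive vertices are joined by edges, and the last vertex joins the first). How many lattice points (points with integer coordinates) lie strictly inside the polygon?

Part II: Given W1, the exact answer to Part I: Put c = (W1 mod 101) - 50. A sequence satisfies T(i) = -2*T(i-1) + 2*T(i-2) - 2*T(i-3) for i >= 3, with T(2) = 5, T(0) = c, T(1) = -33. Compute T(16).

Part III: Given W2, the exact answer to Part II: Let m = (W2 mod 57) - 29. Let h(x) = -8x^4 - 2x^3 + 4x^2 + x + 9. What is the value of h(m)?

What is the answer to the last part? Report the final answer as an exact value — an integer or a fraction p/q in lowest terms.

-4870227

Part I: cross terms: (23*-21 - 25*-24)=117, (25*7 - 37*-21)=952, (37*5 - 3*7)=164, (3*-24 - 23*5)=-187; twice the area = |1046| = 1046; area = 523; boundary points = 1 + 4 + 2 + 1 = 8; strictly interior points = area - boundary/2 + 1 = 520; answer 520
Part II: W1 = 520; c = -35; T(3) = -2*(5) + 2*(-33) - 2*(-35) = -6; iterating: T(3)=-6, T(4)=88, T(5)=-198, T(6)=584, T(7)=-1740, T(8)=5044, T(9)=-14736, T(10)=43040, T(11)=-125640, T(12)=366832, T(13)=-1071024, T(14)=3126992, T(15)=-9129696, T(16)=26655424; answer 26655424
Part III: W2 = 26655424; m = -28; -8*(-28)^4 - 2*(-28)^3 + 4*(-28)^2 + 1*(-28)^1 + 9 = (-4917248) + (43904) + (3136) + (-28) + (9) = -4870227; answer -4870227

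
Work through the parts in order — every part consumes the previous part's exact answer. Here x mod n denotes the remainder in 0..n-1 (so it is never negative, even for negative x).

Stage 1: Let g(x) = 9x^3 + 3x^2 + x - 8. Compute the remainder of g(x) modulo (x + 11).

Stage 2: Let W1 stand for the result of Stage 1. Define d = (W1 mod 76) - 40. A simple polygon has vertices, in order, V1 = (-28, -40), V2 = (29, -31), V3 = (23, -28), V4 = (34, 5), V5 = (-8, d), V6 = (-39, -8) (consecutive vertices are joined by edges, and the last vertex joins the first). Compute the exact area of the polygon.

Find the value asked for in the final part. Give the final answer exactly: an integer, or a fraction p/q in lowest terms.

6553/2

Stage 1: remainder = value at the root: 9*(-11)^3 + 3*(-11)^2 + 1*(-11)^1 - 8 = (-11979) + (363) + (-11) + (-8) = -11635; answer -11635
Stage 2: W1 = -11635; d = 29; cross terms: (-28*-31 - 29*-40)=2028, (29*-28 - 23*-31)=-99, (23*5 - 34*-28)=1067, (34*29 - -8*5)=1026, (-8*-8 - -39*29)=1195, (-39*-40 - -28*-8)=1336; twice the area = |6553| = 6553; area = 6553/2; answer 6553/2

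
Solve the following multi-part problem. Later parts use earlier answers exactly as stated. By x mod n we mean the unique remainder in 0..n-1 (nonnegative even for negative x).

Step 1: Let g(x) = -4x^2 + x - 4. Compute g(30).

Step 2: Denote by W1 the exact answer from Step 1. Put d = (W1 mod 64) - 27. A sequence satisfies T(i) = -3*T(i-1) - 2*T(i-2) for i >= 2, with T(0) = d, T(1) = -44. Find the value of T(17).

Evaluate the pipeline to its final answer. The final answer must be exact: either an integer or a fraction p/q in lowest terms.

Step 1: -4*(30)^2 + 1*(30)^1 - 4 = (-3600) + (30) + (-4) = -3574; answer -3574
Step 2: W1 = -3574; d = -17; T(2) = -3*(-44) - 2*(-17) = 166; iterating: T(2)=166, T(3)=-410, T(4)=898, T(5)=-1874, T(6)=3826, T(7)=-7730, T(8)=15538, T(9)=-31154, T(10)=62386, T(11)=-124850, T(12)=249778, T(13)=-499634, T(14)=999346, T(15)=-1998770, T(16)=3997618, T(17)=-7995314; answer -7995314

-7995314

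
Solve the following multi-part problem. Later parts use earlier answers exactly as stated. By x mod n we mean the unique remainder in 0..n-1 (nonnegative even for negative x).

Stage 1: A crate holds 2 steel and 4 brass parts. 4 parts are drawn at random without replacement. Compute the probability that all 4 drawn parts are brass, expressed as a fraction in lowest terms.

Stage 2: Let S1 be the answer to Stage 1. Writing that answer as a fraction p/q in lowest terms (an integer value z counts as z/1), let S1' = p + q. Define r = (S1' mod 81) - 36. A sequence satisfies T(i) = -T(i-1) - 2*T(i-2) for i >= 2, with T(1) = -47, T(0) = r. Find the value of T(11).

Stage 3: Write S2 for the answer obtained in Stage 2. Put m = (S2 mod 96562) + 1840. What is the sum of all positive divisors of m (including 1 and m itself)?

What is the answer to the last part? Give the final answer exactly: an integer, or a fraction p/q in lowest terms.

Stage 1: total draws C(6,4) = 15; favorable C(4,4) = 1; P = 1/15; answer 1/15
Stage 2: S1 = 1/15; threaded value p + q = 16; r = -20; T(2) = -1*(-47) - 2*(-20) = 87; iterating: T(2)=87, T(3)=7, T(4)=-181, T(5)=167, T(6)=195, T(7)=-529, T(8)=139, T(9)=919, T(10)=-1197, T(11)=-641; answer -641
Stage 3: S2 = -641; m = 97761; 97761 = 3 * 32587; sigma = (1 + 3) * (1 + 32587) = 4 * 32588 = 130352; answer 130352

130352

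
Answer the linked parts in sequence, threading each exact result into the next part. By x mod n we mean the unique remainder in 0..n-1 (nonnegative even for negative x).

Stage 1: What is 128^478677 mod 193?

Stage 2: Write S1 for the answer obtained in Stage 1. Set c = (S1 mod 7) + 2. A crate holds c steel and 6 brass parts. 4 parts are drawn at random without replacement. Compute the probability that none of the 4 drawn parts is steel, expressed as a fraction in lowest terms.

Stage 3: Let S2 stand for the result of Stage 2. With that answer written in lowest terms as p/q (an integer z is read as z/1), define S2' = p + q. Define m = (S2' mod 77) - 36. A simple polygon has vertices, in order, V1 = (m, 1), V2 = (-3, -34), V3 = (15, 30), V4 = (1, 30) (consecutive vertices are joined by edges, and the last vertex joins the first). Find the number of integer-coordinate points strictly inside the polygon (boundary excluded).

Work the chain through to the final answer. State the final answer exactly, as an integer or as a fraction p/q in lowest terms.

Stage 1: squarings mod 193: 128^1=128, 128^2=172, 128^4=55, 128^8=130, 128^16=109, 128^32=108, 128^64=84, 128^128=108, 128^256=84, 128^512=108, 128^1024=84, 128^2048=108, 128^4096=84, 128^8192=108, 128^16384=84, 128^32768=108, 128^65536=84, 128^131072=108, 128^262144=84; 128^478677 = 128^1 * 128^4 * 128^16 * 128^64 * 128^128 * 128^256 * 128^1024 * 128^2048 * 128^16384 * 128^65536 * 128^131072 * 128^262144 = 185 (mod 193); answer 185
Stage 2: S1 = 185; c = 5; total draws C(11,4) = 330; favorable C(6,4) = 15; P = 1/22; answer 1/22
Stage 3: S2 = 1/22; threaded value p + q = 23; m = -13; cross terms: (-13*-34 - -3*1)=445, (-3*30 - 15*-34)=420, (15*30 - 1*30)=420, (1*1 - -13*30)=391; twice the area = |1676| = 1676; area = 838; boundary points = 5 + 2 + 14 + 1 = 22; strictly interior points = area - boundary/2 + 1 = 828; answer 828

828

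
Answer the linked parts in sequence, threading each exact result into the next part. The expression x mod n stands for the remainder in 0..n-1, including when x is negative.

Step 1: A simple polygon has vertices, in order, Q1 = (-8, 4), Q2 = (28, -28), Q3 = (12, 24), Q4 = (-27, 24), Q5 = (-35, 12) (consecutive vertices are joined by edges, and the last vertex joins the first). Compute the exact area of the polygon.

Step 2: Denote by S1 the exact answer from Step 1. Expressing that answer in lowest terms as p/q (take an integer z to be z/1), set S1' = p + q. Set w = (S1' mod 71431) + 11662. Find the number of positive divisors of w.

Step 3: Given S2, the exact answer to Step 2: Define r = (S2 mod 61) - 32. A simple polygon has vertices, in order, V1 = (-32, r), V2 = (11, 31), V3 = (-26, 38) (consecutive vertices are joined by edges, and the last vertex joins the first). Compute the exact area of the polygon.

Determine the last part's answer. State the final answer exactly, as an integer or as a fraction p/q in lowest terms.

Step 1: cross terms: (-8*-28 - 28*4)=112, (28*24 - 12*-28)=1008, (12*24 - -27*24)=936, (-27*12 - -35*24)=516, (-35*4 - -8*12)=-44; twice the area = |2528| = 2528; area = 1264; answer 1264
Step 2: S1 = 1264; threaded value p + q = 1265; w = 12927; 12927 = 3 * 31 * 139; number of divisors = (1+1) * (1+1) * (1+1) = 8; answer 8
Step 3: S2 = 8; r = -24; cross terms: (-32*31 - 11*-24)=-728, (11*38 - -26*31)=1224, (-26*-24 - -32*38)=1840; twice the area = |2336| = 2336; area = 1168; answer 1168

1168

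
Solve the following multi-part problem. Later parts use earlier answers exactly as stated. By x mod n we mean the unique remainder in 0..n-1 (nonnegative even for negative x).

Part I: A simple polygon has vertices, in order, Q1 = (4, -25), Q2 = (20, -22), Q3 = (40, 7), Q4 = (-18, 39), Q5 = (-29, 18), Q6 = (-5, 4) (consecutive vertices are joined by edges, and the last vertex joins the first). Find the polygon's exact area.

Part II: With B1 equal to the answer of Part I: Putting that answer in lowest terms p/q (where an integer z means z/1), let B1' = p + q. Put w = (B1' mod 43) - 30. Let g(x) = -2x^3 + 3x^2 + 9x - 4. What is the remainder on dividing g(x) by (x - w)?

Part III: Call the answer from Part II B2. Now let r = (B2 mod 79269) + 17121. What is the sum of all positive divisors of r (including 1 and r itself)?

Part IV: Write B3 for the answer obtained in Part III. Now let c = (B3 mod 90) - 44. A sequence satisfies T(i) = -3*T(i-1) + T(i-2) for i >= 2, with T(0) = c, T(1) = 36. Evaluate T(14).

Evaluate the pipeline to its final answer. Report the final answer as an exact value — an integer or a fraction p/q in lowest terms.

-121767908

Part I: cross terms: (4*-22 - 20*-25)=412, (20*7 - 40*-22)=1020, (40*39 - -18*7)=1686, (-18*18 - -29*39)=807, (-29*4 - -5*18)=-26, (-5*-25 - 4*4)=109; twice the area = |4008| = 4008; area = 2004; answer 2004
Part II: B1 = 2004; threaded value p + q = 2005; w = -3; remainder = value at the root: -2*(-3)^3 + 3*(-3)^2 + 9*(-3)^1 - 4 = (54) + (27) + (-27) + (-4) = 50; answer 50
Part III: B2 = 50; r = 17171; 17171 = 7 * 11 * 223; sigma = (1 + 7) * (1 + 11) * (1 + 223) = 8 * 12 * 224 = 21504; answer 21504
Part IV: B3 = 21504; c = 40; T(2) = -3*(36) + 1*(40) = -68; iterating: T(2)=-68, T(3)=240, T(4)=-788, T(5)=2604, T(6)=-8600, T(7)=28404, T(8)=-93812, T(9)=309840, T(10)=-1023332, T(11)=3379836, T(12)=-11162840, T(13)=36868356, T(14)=-121767908; answer -121767908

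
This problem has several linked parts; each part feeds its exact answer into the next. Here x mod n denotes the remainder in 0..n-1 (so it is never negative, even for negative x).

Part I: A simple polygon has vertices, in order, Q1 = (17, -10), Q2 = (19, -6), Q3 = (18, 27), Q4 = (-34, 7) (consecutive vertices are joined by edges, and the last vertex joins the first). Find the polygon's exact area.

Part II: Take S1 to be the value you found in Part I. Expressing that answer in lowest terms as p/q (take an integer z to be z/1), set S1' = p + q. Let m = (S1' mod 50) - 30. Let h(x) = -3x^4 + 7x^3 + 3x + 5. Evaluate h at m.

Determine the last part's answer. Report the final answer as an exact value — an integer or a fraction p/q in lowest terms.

-8675

Part I: cross terms: (17*-6 - 19*-10)=88, (19*27 - 18*-6)=621, (18*7 - -34*27)=1044, (-34*-10 - 17*7)=221; twice the area = |1974| = 1974; area = 987; answer 987
Part II: S1 = 987; threaded value p + q = 988; m = 8; -3*(8)^4 + 7*(8)^3 + 3*(8)^1 + 5 = (-12288) + (3584) + (24) + (5) = -8675; answer -8675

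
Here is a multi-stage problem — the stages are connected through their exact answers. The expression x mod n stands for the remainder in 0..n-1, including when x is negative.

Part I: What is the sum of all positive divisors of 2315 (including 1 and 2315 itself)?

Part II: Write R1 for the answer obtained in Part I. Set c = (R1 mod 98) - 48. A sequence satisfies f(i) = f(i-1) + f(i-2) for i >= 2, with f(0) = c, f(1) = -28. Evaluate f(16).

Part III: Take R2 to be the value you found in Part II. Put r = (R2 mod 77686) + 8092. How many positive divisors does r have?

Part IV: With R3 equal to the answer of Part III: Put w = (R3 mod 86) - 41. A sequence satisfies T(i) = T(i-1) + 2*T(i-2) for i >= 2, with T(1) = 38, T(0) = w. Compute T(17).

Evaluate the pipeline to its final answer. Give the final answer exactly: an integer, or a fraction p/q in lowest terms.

917528

Part I: 2315 = 5 * 463; sigma = (1 + 5) * (1 + 463) = 6 * 464 = 2784; answer 2784
Part II: R1 = 2784; c = -8; f(2) = 1*(-28) + 1*(-8) = -36; iterating: f(2)=-36, f(3)=-64, f(4)=-100, f(5)=-164, f(6)=-264, f(7)=-428, f(8)=-692, f(9)=-1120, f(10)=-1812, f(11)=-2932, f(12)=-4744, f(13)=-7676, f(14)=-12420, f(15)=-20096, f(16)=-32516; answer -32516
Part III: R2 = -32516; r = 53262; 53262 = 2 * 3^2 * 11 * 269; number of divisors = (1+1) * (2+1) * (1+1) * (1+1) = 24; answer 24
Part IV: R3 = 24; w = -17; T(2) = 1*(38) + 2*(-17) = 4; iterating: T(2)=4, T(3)=80, T(4)=88, T(5)=248, T(6)=424, T(7)=920, T(8)=1768, T(9)=3608, T(10)=7144, T(11)=14360, T(12)=28648, T(13)=57368, T(14)=114664, T(15)=229400, T(16)=458728, T(17)=917528; answer 917528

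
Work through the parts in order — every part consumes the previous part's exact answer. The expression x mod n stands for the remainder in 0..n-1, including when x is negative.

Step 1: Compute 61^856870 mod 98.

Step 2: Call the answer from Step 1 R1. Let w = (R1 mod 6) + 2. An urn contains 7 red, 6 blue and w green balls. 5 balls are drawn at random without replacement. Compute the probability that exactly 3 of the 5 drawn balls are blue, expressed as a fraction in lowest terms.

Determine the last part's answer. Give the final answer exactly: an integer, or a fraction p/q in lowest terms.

Step 1: squarings mod 98: 61^1=61, 61^2=95, 61^4=9, 61^8=81, 61^16=93, 61^32=25, 61^64=37, 61^128=95, 61^256=9, 61^512=81, 61^1024=93, 61^2048=25, 61^4096=37, 61^8192=95, 61^16384=9, 61^32768=81, 61^65536=93, 61^131072=25, 61^262144=37, 61^524288=95; 61^856870 = 61^2 * 61^4 * 61^32 * 61^256 * 61^512 * 61^4096 * 61^65536 * 61^262144 * 61^524288 = 79 (mod 98); answer 79
Step 2: R1 = 79; w = 3; total draws C(16,5) = 4368; favorable C(6,3)*C(10,2) = 900; P = 75/364; answer 75/364

75/364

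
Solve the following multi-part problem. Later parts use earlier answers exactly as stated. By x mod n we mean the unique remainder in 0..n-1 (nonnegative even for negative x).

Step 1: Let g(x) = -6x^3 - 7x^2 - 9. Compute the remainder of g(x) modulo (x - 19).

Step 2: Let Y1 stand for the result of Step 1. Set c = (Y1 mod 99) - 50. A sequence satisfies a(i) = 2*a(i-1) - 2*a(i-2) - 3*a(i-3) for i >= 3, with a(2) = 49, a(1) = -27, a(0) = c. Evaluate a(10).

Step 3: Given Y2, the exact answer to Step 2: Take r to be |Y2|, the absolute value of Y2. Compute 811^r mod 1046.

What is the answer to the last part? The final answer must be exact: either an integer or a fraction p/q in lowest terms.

Step 1: remainder = value at the root: -6*(19)^3 - 7*(19)^2 - 9 = (-41154) + (-2527) + (-9) = -43690; answer -43690
Step 2: Y1 = -43690; c = 18; a(3) = 2*(49) - 2*(-27) - 3*(18) = 98; iterating: a(3)=98, a(4)=179, a(5)=15, a(6)=-622, a(7)=-1811, a(8)=-2423, a(9)=642, a(10)=11563; answer 11563
Step 3: Y2 = 11563; r = 11563; squarings mod 1046: 811^1=811, 811^2=833, 811^4=391, 811^8=165, 811^16=29, 811^32=841, 811^64=185, 811^128=753, 811^256=77, 811^512=699, 811^1024=119, 811^2048=563, 811^4096=31, 811^8192=961; 811^11563 = 811^1 * 811^2 * 811^8 * 811^32 * 811^256 * 811^1024 * 811^2048 * 811^8192 = 311 (mod 1046); answer 311

311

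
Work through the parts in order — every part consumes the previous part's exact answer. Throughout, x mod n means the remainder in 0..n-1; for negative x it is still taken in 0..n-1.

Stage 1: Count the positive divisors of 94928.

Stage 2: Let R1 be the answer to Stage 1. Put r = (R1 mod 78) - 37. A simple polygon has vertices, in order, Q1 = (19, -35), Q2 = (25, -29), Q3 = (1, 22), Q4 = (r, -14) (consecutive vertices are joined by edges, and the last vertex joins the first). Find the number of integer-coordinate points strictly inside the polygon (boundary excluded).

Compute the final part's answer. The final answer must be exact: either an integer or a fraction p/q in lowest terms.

Stage 1: 94928 = 2^4 * 17 * 349; number of divisors = (4+1) * (1+1) * (1+1) = 20; answer 20
Stage 2: R1 = 20; r = -17; cross terms: (19*-29 - 25*-35)=324, (25*22 - 1*-29)=579, (1*-14 - -17*22)=360, (-17*-35 - 19*-14)=861; twice the area = |2124| = 2124; area = 1062; boundary points = 6 + 3 + 18 + 3 = 30; strictly interior points = area - boundary/2 + 1 = 1048; answer 1048

1048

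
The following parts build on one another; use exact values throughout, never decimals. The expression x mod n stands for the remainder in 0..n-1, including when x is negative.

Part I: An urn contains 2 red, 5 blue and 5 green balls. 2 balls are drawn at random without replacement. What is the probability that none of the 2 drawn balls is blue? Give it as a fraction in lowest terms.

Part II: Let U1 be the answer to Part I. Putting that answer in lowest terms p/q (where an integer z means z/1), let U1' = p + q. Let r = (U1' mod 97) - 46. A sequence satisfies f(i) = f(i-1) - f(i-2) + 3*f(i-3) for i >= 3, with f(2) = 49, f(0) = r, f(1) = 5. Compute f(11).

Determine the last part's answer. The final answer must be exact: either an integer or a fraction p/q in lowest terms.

Part I: total draws C(12,2) = 66; favorable C(7,2) = 21; P = 7/22; answer 7/22
Part II: U1 = 7/22; threaded value p + q = 29; r = -17; f(3) = 1*(49) - 1*(5) + 3*(-17) = -7; iterating: f(3)=-7, f(4)=-41, f(5)=113, f(6)=133, f(7)=-103, f(8)=103, f(9)=605, f(10)=193, f(11)=-103; answer -103

-103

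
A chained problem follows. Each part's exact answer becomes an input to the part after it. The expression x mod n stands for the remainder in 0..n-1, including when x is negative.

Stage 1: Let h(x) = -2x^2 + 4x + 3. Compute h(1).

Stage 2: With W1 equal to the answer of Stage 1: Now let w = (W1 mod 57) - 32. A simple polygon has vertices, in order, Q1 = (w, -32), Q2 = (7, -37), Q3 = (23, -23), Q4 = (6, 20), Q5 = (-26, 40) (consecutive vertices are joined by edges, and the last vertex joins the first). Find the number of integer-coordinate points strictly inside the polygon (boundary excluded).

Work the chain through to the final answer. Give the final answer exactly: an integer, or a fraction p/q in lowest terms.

Stage 1: -2*(1)^2 + 4*(1)^1 + 3 = (-2) + (4) + (3) = 5; answer 5
Stage 2: W1 = 5; w = -27; cross terms: (-27*-37 - 7*-32)=1223, (7*-23 - 23*-37)=690, (23*20 - 6*-23)=598, (6*40 - -26*20)=760, (-26*-32 - -27*40)=1912; twice the area = |5183| = 5183; area = 5183/2; boundary points = 1 + 2 + 1 + 4 + 1 = 9; strictly interior points = area - boundary/2 + 1 = 2588; answer 2588

2588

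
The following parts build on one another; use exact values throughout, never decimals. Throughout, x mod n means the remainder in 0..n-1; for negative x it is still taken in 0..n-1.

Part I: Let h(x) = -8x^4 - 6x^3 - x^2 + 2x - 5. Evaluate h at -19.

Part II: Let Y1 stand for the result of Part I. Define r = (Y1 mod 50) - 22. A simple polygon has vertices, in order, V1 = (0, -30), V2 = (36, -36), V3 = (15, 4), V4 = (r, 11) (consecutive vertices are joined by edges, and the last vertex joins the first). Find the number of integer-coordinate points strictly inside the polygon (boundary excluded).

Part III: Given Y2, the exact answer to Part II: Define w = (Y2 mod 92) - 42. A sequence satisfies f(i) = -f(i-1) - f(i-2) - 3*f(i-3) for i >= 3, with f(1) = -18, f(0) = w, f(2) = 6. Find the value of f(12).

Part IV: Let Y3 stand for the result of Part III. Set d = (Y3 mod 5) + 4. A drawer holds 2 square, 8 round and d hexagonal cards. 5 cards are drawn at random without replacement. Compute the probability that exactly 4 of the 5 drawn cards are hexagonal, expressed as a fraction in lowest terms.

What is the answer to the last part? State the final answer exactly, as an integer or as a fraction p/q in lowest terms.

5/1001

Part I: -8*(-19)^4 - 6*(-19)^3 - 1*(-19)^2 + 2*(-19)^1 - 5 = (-1042568) + (41154) + (-361) + (-38) + (-5) = -1001818; answer -1001818
Part II: Y1 = -1001818; r = 10; cross terms: (0*-36 - 36*-30)=1080, (36*4 - 15*-36)=684, (15*11 - 10*4)=125, (10*-30 - 0*11)=-300; twice the area = |1589| = 1589; area = 1589/2; boundary points = 6 + 1 + 1 + 1 = 9; strictly interior points = area - boundary/2 + 1 = 791; answer 791
Part III: Y2 = 791; w = 13; f(3) = -1*(6) - 1*(-18) - 3*(13) = -27; iterating: f(3)=-27, f(4)=75, f(5)=-66, f(6)=72, f(7)=-231, f(8)=357, f(9)=-342, f(10)=678, f(11)=-1407, f(12)=1755; answer 1755
Part IV: Y3 = 1755; d = 4; total draws C(14,5) = 2002; favorable C(4,4)*C(10,1) = 10; P = 5/1001; answer 5/1001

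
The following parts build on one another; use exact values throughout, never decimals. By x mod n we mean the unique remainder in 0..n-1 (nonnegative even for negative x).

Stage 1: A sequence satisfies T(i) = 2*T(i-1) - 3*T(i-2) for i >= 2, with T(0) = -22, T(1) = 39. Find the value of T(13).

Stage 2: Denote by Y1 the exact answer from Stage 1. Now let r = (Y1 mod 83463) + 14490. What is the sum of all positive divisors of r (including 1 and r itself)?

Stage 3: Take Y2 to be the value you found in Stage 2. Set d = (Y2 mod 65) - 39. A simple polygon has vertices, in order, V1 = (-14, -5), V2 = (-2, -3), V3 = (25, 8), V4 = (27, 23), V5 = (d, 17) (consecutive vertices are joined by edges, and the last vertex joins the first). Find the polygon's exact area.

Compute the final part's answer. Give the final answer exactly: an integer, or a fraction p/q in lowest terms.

755/2

Stage 1: T(2) = 2*(39) - 3*(-22) = 144; iterating: T(2)=144, T(3)=171, T(4)=-90, T(5)=-693, T(6)=-1116, T(7)=-153, T(8)=3042, T(9)=6543, T(10)=3960, T(11)=-11709, T(12)=-35298, T(13)=-35469; answer -35469
Stage 2: Y1 = -35469; r = 62484; 62484 = 2^2 * 3 * 41 * 127; sigma = (1 + 2 + 4) * (1 + 3) * (1 + 41) * (1 + 127) = 7 * 4 * 42 * 128 = 150528; answer 150528
Stage 3: Y2 = 150528; d = 14; cross terms: (-14*-3 - -2*-5)=32, (-2*8 - 25*-3)=59, (25*23 - 27*8)=359, (27*17 - 14*23)=137, (14*-5 - -14*17)=168; twice the area = |755| = 755; area = 755/2; answer 755/2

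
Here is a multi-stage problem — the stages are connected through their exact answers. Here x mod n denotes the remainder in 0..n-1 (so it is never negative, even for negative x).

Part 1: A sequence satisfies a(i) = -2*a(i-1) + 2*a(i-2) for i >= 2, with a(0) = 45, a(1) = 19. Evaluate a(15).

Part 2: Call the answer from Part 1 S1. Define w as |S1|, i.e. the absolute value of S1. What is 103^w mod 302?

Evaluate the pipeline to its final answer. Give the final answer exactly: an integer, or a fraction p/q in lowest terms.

29

Part 1: a(2) = -2*(19) + 2*(45) = 52; iterating: a(2)=52, a(3)=-66, a(4)=236, a(5)=-604, a(6)=1680, a(7)=-4568, a(8)=12496, a(9)=-34128, a(10)=93248, a(11)=-254752, a(12)=696000, a(13)=-1901504, a(14)=5195008, a(15)=-14193024; answer -14193024
Part 2: S1 = -14193024; w = 14193024; squarings mod 302: 103^1=103, 103^2=39, 103^4=11, 103^8=121, 103^16=145, 103^32=187, 103^64=239, 103^128=43, 103^256=37, 103^512=161, 103^1024=251, 103^2048=185, 103^4096=99, 103^8192=137, 103^16384=45, 103^32768=213, 103^65536=69, 103^131072=231, 103^262144=209, 103^524288=193, 103^1048576=103, 103^2097152=39, 103^4194304=11, 103^8388608=121; 103^14193024 = 103^128 * 103^256 * 103^4096 * 103^32768 * 103^524288 * 103^1048576 * 103^4194304 * 103^8388608 = 29 (mod 302); answer 29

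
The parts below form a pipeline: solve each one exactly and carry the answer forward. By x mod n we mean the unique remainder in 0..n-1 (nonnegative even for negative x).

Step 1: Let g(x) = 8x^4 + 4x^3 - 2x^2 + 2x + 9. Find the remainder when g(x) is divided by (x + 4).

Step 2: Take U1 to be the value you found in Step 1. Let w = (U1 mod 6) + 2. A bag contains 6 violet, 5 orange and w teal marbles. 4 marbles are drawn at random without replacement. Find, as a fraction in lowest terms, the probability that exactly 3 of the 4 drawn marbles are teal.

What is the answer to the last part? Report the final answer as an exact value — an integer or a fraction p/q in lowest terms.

Step 1: remainder = value at the root: 8*(-4)^4 + 4*(-4)^3 - 2*(-4)^2 + 2*(-4)^1 + 9 = (2048) + (-256) + (-32) + (-8) + (9) = 1761; answer 1761
Step 2: U1 = 1761; w = 5; total draws C(16,4) = 1820; favorable C(5,3)*C(11,1) = 110; P = 11/182; answer 11/182

11/182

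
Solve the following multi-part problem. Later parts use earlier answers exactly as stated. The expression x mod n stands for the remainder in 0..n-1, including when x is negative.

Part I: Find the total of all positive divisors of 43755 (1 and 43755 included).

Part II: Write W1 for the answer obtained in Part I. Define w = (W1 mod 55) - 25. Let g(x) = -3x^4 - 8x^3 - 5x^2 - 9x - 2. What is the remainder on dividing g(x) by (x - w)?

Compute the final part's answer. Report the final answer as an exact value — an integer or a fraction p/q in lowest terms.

Part I: 43755 = 3 * 5 * 2917; sigma = (1 + 3) * (1 + 5) * (1 + 2917) = 4 * 6 * 2918 = 70032; answer 70032
Part II: W1 = 70032; w = -8; remainder = value at the root: -3*(-8)^4 - 8*(-8)^3 - 5*(-8)^2 - 9*(-8)^1 - 2 = (-12288) + (4096) + (-320) + (72) + (-2) = -8442; answer -8442

-8442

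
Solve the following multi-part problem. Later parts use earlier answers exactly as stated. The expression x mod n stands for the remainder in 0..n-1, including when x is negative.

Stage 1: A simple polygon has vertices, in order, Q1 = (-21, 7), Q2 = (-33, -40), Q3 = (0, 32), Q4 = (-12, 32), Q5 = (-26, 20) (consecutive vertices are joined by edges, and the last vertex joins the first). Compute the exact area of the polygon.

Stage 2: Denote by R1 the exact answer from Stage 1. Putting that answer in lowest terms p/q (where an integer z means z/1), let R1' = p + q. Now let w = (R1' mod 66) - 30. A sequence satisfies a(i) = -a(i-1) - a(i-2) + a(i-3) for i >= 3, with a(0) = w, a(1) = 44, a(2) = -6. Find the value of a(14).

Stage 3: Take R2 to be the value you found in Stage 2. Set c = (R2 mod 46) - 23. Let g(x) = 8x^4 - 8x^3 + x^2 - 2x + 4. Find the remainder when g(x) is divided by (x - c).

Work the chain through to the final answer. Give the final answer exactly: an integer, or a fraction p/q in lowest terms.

439

Stage 1: cross terms: (-21*-40 - -33*7)=1071, (-33*32 - 0*-40)=-1056, (0*32 - -12*32)=384, (-12*20 - -26*32)=592, (-26*7 - -21*20)=238; twice the area = |1229| = 1229; area = 1229/2; answer 1229/2
Stage 2: R1 = 1229/2; threaded value p + q = 1231; w = 13; a(3) = -1*(-6) - 1*(44) + 1*(13) = -25; iterating: a(3)=-25, a(4)=75, a(5)=-56, a(6)=-44, a(7)=175, a(8)=-187, a(9)=-32, a(10)=394, a(11)=-549, a(12)=123, a(13)=820, a(14)=-1492; answer -1492
Stage 3: R2 = -1492; c = 3; remainder = value at the root: 8*(3)^4 - 8*(3)^3 + 1*(3)^2 - 2*(3)^1 + 4 = (648) + (-216) + (9) + (-6) + (4) = 439; answer 439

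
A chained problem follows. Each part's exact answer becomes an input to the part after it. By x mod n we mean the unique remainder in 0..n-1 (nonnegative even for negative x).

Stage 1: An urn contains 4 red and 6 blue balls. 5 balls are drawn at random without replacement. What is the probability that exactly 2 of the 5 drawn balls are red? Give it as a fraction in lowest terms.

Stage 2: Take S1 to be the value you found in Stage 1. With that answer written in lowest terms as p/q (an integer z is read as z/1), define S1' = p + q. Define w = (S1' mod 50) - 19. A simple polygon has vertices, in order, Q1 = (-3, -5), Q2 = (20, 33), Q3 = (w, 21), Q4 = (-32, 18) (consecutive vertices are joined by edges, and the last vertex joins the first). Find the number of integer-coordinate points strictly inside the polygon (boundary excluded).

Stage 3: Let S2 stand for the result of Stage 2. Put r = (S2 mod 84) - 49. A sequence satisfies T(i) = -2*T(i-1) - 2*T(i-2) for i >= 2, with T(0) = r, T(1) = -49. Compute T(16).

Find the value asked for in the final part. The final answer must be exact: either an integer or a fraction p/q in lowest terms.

Stage 1: total draws C(10,5) = 252; favorable C(4,2)*C(6,3) = 120; P = 10/21; answer 10/21
Stage 2: S1 = 10/21; threaded value p + q = 31; w = 12; cross terms: (-3*33 - 20*-5)=1, (20*21 - 12*33)=24, (12*18 - -32*21)=888, (-32*-5 - -3*18)=214; twice the area = |1127| = 1127; area = 1127/2; boundary points = 1 + 4 + 1 + 1 = 7; strictly interior points = area - boundary/2 + 1 = 561; answer 561
Stage 3: S2 = 561; r = 8; T(2) = -2*(-49) - 2*(8) = 82; iterating: T(2)=82, T(3)=-66, T(4)=-32, T(5)=196, T(6)=-328, T(7)=264, T(8)=128, T(9)=-784, T(10)=1312, T(11)=-1056, T(12)=-512, T(13)=3136, T(14)=-5248, T(15)=4224, T(16)=2048; answer 2048

2048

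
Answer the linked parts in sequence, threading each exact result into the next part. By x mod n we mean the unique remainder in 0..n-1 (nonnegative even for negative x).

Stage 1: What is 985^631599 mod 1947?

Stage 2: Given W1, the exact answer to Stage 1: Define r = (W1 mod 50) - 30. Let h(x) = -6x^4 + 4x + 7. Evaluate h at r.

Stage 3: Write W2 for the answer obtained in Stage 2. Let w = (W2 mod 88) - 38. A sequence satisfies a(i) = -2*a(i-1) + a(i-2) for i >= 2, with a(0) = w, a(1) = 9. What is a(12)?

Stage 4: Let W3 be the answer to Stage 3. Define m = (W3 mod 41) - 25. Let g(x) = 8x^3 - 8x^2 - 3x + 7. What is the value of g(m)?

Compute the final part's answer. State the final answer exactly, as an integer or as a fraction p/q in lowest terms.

Stage 1: squarings mod 1947: 985^1=985, 985^2=619, 985^4=1549, 985^8=697, 985^16=1006, 985^32=1543, 985^64=1615, 985^128=1192, 985^256=1501, 985^512=322, 985^1024=493, 985^2048=1621, 985^4096=1138, 985^8192=289, 985^16384=1747, 985^32768=1060, 985^65536=181, 985^131072=1609, 985^262144=1318, 985^524288=400; 985^631599 = 985^1 * 985^2 * 985^4 * 985^8 * 985^32 * 985^256 * 985^512 * 985^8192 * 985^32768 * 985^65536 * 985^524288 = 343 (mod 1947); answer 343
Stage 2: W1 = 343; r = 13; -6*(13)^4 + 4*(13)^1 + 7 = (-171366) + (52) + (7) = -171307; answer -171307
Stage 3: W2 = -171307; w = -9; a(2) = -2*(9) + 1*(-9) = -27; iterating: a(2)=-27, a(3)=63, a(4)=-153, a(5)=369, a(6)=-891, a(7)=2151, a(8)=-5193, a(9)=12537, a(10)=-30267, a(11)=73071, a(12)=-176409; answer -176409
Stage 4: W3 = -176409; m = -11; 8*(-11)^3 - 8*(-11)^2 - 3*(-11)^1 + 7 = (-10648) + (-968) + (33) + (7) = -11576; answer -11576

-11576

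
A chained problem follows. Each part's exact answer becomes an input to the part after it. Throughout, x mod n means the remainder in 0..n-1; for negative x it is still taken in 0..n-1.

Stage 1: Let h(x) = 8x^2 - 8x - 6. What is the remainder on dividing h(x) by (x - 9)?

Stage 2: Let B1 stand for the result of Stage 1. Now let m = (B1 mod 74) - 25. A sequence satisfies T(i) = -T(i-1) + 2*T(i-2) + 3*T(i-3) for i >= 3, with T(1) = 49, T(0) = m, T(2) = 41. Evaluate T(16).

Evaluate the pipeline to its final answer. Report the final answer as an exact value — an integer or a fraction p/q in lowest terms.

27241

Stage 1: remainder = value at the root: 8*(9)^2 - 8*(9)^1 - 6 = (648) + (-72) + (-6) = 570; answer 570
Stage 2: B1 = 570; m = 27; T(3) = -1*(41) + 2*(49) + 3*(27) = 138; iterating: T(3)=138, T(4)=91, T(5)=308, T(6)=288, T(7)=601, T(8)=899, T(9)=1167, T(10)=2434, T(11)=2597, T(12)=5772, T(13)=6724, T(14)=12611, T(15)=18153, T(16)=27241; answer 27241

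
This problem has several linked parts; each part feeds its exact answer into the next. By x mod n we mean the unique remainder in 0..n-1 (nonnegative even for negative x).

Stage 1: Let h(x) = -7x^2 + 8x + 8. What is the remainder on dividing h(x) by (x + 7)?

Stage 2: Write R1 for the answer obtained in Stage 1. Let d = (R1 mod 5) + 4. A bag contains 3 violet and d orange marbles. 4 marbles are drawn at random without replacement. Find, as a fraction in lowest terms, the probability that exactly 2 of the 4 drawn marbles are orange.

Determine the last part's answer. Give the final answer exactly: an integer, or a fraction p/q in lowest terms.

14/55

Stage 1: remainder = value at the root: -7*(-7)^2 + 8*(-7)^1 + 8 = (-343) + (-56) + (8) = -391; answer -391
Stage 2: R1 = -391; d = 8; total draws C(11,4) = 330; favorable C(8,2)*C(3,2) = 84; P = 14/55; answer 14/55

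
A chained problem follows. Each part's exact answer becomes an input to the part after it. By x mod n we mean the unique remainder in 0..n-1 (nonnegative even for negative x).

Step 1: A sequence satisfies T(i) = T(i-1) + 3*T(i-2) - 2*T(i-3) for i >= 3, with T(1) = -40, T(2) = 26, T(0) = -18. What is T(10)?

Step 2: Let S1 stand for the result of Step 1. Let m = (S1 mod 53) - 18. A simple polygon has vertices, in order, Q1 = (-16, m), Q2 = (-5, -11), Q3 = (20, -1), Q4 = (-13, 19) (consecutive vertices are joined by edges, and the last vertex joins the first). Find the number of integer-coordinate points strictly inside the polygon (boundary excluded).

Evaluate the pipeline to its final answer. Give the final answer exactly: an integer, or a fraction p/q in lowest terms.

Step 1: T(3) = 1*(26) + 3*(-40) - 2*(-18) = -58; iterating: T(3)=-58, T(4)=100, T(5)=-126, T(6)=290, T(7)=-288, T(8)=834, T(9)=-610, T(10)=2468; answer 2468
Step 2: S1 = 2468; m = 12; cross terms: (-16*-11 - -5*12)=236, (-5*-1 - 20*-11)=225, (20*19 - -13*-1)=367, (-13*12 - -16*19)=148; twice the area = |976| = 976; area = 488; boundary points = 1 + 5 + 1 + 1 = 8; strictly interior points = area - boundary/2 + 1 = 485; answer 485

485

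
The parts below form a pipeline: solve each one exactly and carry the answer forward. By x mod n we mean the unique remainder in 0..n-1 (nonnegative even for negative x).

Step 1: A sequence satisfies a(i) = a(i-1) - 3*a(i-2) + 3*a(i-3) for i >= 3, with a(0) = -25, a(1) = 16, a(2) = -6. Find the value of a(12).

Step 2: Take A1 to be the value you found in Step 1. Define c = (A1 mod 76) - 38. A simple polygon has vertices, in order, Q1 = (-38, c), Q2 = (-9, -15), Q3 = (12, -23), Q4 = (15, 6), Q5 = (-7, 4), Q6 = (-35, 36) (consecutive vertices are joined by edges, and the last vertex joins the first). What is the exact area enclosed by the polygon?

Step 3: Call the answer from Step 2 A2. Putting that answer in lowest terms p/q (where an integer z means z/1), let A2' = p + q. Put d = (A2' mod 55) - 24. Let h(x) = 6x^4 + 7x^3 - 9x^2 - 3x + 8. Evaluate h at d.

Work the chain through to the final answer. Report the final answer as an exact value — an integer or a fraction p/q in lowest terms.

Step 1: a(3) = 1*(-6) - 3*(16) + 3*(-25) = -129; iterating: a(3)=-129, a(4)=-63, a(5)=306, a(6)=108, a(7)=-999, a(8)=-405, a(9)=2916, a(10)=1134, a(11)=-8829, a(12)=-3483; answer -3483
Step 2: A1 = -3483; c = -25; cross terms: (-38*-15 - -9*-25)=345, (-9*-23 - 12*-15)=387, (12*6 - 15*-23)=417, (15*4 - -7*6)=102, (-7*36 - -35*4)=-112, (-35*-25 - -38*36)=2243; twice the area = |3382| = 3382; area = 1691; answer 1691
Step 3: A2 = 1691; threaded value p + q = 1692; d = 18; 6*(18)^4 + 7*(18)^3 - 9*(18)^2 - 3*(18)^1 + 8 = (629856) + (40824) + (-2916) + (-54) + (8) = 667718; answer 667718

667718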